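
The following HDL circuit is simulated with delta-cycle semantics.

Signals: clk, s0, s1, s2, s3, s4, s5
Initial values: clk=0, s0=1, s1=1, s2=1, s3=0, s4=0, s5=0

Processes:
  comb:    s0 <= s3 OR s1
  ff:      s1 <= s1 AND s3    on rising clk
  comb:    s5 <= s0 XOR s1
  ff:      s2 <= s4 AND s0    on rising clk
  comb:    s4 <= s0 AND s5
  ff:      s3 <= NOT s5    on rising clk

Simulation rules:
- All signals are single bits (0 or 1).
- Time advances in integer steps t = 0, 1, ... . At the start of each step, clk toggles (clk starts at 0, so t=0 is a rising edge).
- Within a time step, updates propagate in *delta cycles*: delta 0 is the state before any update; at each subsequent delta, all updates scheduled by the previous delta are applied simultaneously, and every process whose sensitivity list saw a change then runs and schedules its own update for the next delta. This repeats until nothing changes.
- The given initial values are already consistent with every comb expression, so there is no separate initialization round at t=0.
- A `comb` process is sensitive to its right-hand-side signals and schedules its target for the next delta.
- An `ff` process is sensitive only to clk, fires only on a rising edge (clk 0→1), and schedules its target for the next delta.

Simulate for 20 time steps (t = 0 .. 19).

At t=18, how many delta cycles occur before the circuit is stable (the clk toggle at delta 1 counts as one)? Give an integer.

t0.Δ0 s3=0 s1=1 clk=0 s2=1 s4=0 s5=0 s0=1
t0.Δ1 s3=0 s1=1 clk=1 s2=1 s4=0 s5=0 s0=1
t0.Δ2 s3=1 s1=0 clk=1 s2=0 s4=0 s5=0 s0=1
t0.Δ3 s3=1 s1=0 clk=1 s2=0 s4=0 s5=1 s0=1
t0.Δ4 s3=1 s1=0 clk=1 s2=0 s4=1 s5=1 s0=1
t1.Δ0 s3=1 s1=0 clk=1 s2=0 s4=1 s5=1 s0=1
t1.Δ1 s3=1 s1=0 clk=0 s2=0 s4=1 s5=1 s0=1
t2.Δ0 s3=1 s1=0 clk=0 s2=0 s4=1 s5=1 s0=1
t2.Δ1 s3=1 s1=0 clk=1 s2=0 s4=1 s5=1 s0=1
t2.Δ2 s3=0 s1=0 clk=1 s2=1 s4=1 s5=1 s0=1
t2.Δ3 s3=0 s1=0 clk=1 s2=1 s4=1 s5=1 s0=0
t2.Δ4 s3=0 s1=0 clk=1 s2=1 s4=0 s5=0 s0=0
t3.Δ0 s3=0 s1=0 clk=1 s2=1 s4=0 s5=0 s0=0
t3.Δ1 s3=0 s1=0 clk=0 s2=1 s4=0 s5=0 s0=0
t4.Δ0 s3=0 s1=0 clk=0 s2=1 s4=0 s5=0 s0=0
t4.Δ1 s3=0 s1=0 clk=1 s2=1 s4=0 s5=0 s0=0
t4.Δ2 s3=1 s1=0 clk=1 s2=0 s4=0 s5=0 s0=0
t4.Δ3 s3=1 s1=0 clk=1 s2=0 s4=0 s5=0 s0=1
t4.Δ4 s3=1 s1=0 clk=1 s2=0 s4=0 s5=1 s0=1
t4.Δ5 s3=1 s1=0 clk=1 s2=0 s4=1 s5=1 s0=1
t5.Δ0 s3=1 s1=0 clk=1 s2=0 s4=1 s5=1 s0=1
t5.Δ1 s3=1 s1=0 clk=0 s2=0 s4=1 s5=1 s0=1
t6.Δ0 s3=1 s1=0 clk=0 s2=0 s4=1 s5=1 s0=1
t6.Δ1 s3=1 s1=0 clk=1 s2=0 s4=1 s5=1 s0=1
t6.Δ2 s3=0 s1=0 clk=1 s2=1 s4=1 s5=1 s0=1
t6.Δ3 s3=0 s1=0 clk=1 s2=1 s4=1 s5=1 s0=0
t6.Δ4 s3=0 s1=0 clk=1 s2=1 s4=0 s5=0 s0=0
t7.Δ0 s3=0 s1=0 clk=1 s2=1 s4=0 s5=0 s0=0
t7.Δ1 s3=0 s1=0 clk=0 s2=1 s4=0 s5=0 s0=0
t8.Δ0 s3=0 s1=0 clk=0 s2=1 s4=0 s5=0 s0=0
t8.Δ1 s3=0 s1=0 clk=1 s2=1 s4=0 s5=0 s0=0
t8.Δ2 s3=1 s1=0 clk=1 s2=0 s4=0 s5=0 s0=0
t8.Δ3 s3=1 s1=0 clk=1 s2=0 s4=0 s5=0 s0=1
t8.Δ4 s3=1 s1=0 clk=1 s2=0 s4=0 s5=1 s0=1
t8.Δ5 s3=1 s1=0 clk=1 s2=0 s4=1 s5=1 s0=1
t9.Δ0 s3=1 s1=0 clk=1 s2=0 s4=1 s5=1 s0=1
t9.Δ1 s3=1 s1=0 clk=0 s2=0 s4=1 s5=1 s0=1
t10.Δ0 s3=1 s1=0 clk=0 s2=0 s4=1 s5=1 s0=1
t10.Δ1 s3=1 s1=0 clk=1 s2=0 s4=1 s5=1 s0=1
t10.Δ2 s3=0 s1=0 clk=1 s2=1 s4=1 s5=1 s0=1
t10.Δ3 s3=0 s1=0 clk=1 s2=1 s4=1 s5=1 s0=0
t10.Δ4 s3=0 s1=0 clk=1 s2=1 s4=0 s5=0 s0=0
t11.Δ0 s3=0 s1=0 clk=1 s2=1 s4=0 s5=0 s0=0
t11.Δ1 s3=0 s1=0 clk=0 s2=1 s4=0 s5=0 s0=0
t12.Δ0 s3=0 s1=0 clk=0 s2=1 s4=0 s5=0 s0=0
t12.Δ1 s3=0 s1=0 clk=1 s2=1 s4=0 s5=0 s0=0
t12.Δ2 s3=1 s1=0 clk=1 s2=0 s4=0 s5=0 s0=0
t12.Δ3 s3=1 s1=0 clk=1 s2=0 s4=0 s5=0 s0=1
t12.Δ4 s3=1 s1=0 clk=1 s2=0 s4=0 s5=1 s0=1
t12.Δ5 s3=1 s1=0 clk=1 s2=0 s4=1 s5=1 s0=1
t13.Δ0 s3=1 s1=0 clk=1 s2=0 s4=1 s5=1 s0=1
t13.Δ1 s3=1 s1=0 clk=0 s2=0 s4=1 s5=1 s0=1
t14.Δ0 s3=1 s1=0 clk=0 s2=0 s4=1 s5=1 s0=1
t14.Δ1 s3=1 s1=0 clk=1 s2=0 s4=1 s5=1 s0=1
t14.Δ2 s3=0 s1=0 clk=1 s2=1 s4=1 s5=1 s0=1
t14.Δ3 s3=0 s1=0 clk=1 s2=1 s4=1 s5=1 s0=0
t14.Δ4 s3=0 s1=0 clk=1 s2=1 s4=0 s5=0 s0=0
t15.Δ0 s3=0 s1=0 clk=1 s2=1 s4=0 s5=0 s0=0
t15.Δ1 s3=0 s1=0 clk=0 s2=1 s4=0 s5=0 s0=0
t16.Δ0 s3=0 s1=0 clk=0 s2=1 s4=0 s5=0 s0=0
t16.Δ1 s3=0 s1=0 clk=1 s2=1 s4=0 s5=0 s0=0
t16.Δ2 s3=1 s1=0 clk=1 s2=0 s4=0 s5=0 s0=0
t16.Δ3 s3=1 s1=0 clk=1 s2=0 s4=0 s5=0 s0=1
t16.Δ4 s3=1 s1=0 clk=1 s2=0 s4=0 s5=1 s0=1
t16.Δ5 s3=1 s1=0 clk=1 s2=0 s4=1 s5=1 s0=1
t17.Δ0 s3=1 s1=0 clk=1 s2=0 s4=1 s5=1 s0=1
t17.Δ1 s3=1 s1=0 clk=0 s2=0 s4=1 s5=1 s0=1
t18.Δ0 s3=1 s1=0 clk=0 s2=0 s4=1 s5=1 s0=1
t18.Δ1 s3=1 s1=0 clk=1 s2=0 s4=1 s5=1 s0=1
t18.Δ2 s3=0 s1=0 clk=1 s2=1 s4=1 s5=1 s0=1
t18.Δ3 s3=0 s1=0 clk=1 s2=1 s4=1 s5=1 s0=0
t18.Δ4 s3=0 s1=0 clk=1 s2=1 s4=0 s5=0 s0=0
t19.Δ0 s3=0 s1=0 clk=1 s2=1 s4=0 s5=0 s0=0
t19.Δ1 s3=0 s1=0 clk=0 s2=1 s4=0 s5=0 s0=0

4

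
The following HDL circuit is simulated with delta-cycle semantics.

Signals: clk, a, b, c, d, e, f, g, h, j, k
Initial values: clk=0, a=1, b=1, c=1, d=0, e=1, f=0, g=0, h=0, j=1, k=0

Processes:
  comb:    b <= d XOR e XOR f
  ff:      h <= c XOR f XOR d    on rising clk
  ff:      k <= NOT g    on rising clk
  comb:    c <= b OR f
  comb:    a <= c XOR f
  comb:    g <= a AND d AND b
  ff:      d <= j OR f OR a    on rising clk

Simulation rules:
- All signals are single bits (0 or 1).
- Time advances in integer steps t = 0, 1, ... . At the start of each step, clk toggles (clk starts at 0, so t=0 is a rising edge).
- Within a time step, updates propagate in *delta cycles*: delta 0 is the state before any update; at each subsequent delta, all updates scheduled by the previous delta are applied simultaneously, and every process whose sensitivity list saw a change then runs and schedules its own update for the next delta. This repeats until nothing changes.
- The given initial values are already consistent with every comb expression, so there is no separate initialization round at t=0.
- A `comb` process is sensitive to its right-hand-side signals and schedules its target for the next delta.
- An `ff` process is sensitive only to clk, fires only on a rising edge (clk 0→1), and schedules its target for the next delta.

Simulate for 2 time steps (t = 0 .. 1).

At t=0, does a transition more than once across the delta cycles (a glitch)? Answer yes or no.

no

t=0 Δ0: b=1 g=0 a=1 j=1 d=0 h=0 e=1 clk=0 c=1 f=0 k=0
  Δ1: clk:0→1
  Δ2: d:0→1, h:0→1, k:0→1
  Δ3: b:1→0, g:0→1
  Δ4: g:1→0, c:1→0
  Δ5: a:1→0
  (5Δ to stable)
t=1 Δ0: b=0 g=0 a=0 j=1 d=1 h=1 e=1 clk=1 c=0 f=0 k=1
  Δ1: clk:1→0
  (1Δ to stable)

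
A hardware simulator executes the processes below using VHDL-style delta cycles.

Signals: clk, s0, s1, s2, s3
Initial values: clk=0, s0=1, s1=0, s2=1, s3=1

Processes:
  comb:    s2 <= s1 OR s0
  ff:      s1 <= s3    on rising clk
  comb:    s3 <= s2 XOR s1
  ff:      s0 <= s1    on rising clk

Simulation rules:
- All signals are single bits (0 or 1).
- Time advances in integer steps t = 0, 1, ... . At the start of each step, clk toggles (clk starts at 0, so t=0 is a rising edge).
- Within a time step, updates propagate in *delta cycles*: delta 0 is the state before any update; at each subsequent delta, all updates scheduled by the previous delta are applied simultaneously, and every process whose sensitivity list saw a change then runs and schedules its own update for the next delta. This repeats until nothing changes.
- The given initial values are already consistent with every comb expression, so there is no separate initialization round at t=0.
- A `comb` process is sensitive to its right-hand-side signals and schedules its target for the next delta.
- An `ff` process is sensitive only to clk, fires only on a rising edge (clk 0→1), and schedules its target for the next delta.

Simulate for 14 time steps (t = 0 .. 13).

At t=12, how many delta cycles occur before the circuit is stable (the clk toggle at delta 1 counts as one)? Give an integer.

3

t0.Δ0 s3=1 s0=1 s2=1 clk=0 s1=0
t0.Δ1 s3=1 s0=1 s2=1 clk=1 s1=0
t0.Δ2 s3=1 s0=0 s2=1 clk=1 s1=1
t0.Δ3 s3=0 s0=0 s2=1 clk=1 s1=1
t1.Δ0 s3=0 s0=0 s2=1 clk=1 s1=1
t1.Δ1 s3=0 s0=0 s2=1 clk=0 s1=1
t2.Δ0 s3=0 s0=0 s2=1 clk=0 s1=1
t2.Δ1 s3=0 s0=0 s2=1 clk=1 s1=1
t2.Δ2 s3=0 s0=1 s2=1 clk=1 s1=0
t2.Δ3 s3=1 s0=1 s2=1 clk=1 s1=0
t3.Δ0 s3=1 s0=1 s2=1 clk=1 s1=0
t3.Δ1 s3=1 s0=1 s2=1 clk=0 s1=0
t4.Δ0 s3=1 s0=1 s2=1 clk=0 s1=0
t4.Δ1 s3=1 s0=1 s2=1 clk=1 s1=0
t4.Δ2 s3=1 s0=0 s2=1 clk=1 s1=1
t4.Δ3 s3=0 s0=0 s2=1 clk=1 s1=1
t5.Δ0 s3=0 s0=0 s2=1 clk=1 s1=1
t5.Δ1 s3=0 s0=0 s2=1 clk=0 s1=1
t6.Δ0 s3=0 s0=0 s2=1 clk=0 s1=1
t6.Δ1 s3=0 s0=0 s2=1 clk=1 s1=1
t6.Δ2 s3=0 s0=1 s2=1 clk=1 s1=0
t6.Δ3 s3=1 s0=1 s2=1 clk=1 s1=0
t7.Δ0 s3=1 s0=1 s2=1 clk=1 s1=0
t7.Δ1 s3=1 s0=1 s2=1 clk=0 s1=0
t8.Δ0 s3=1 s0=1 s2=1 clk=0 s1=0
t8.Δ1 s3=1 s0=1 s2=1 clk=1 s1=0
t8.Δ2 s3=1 s0=0 s2=1 clk=1 s1=1
t8.Δ3 s3=0 s0=0 s2=1 clk=1 s1=1
t9.Δ0 s3=0 s0=0 s2=1 clk=1 s1=1
t9.Δ1 s3=0 s0=0 s2=1 clk=0 s1=1
t10.Δ0 s3=0 s0=0 s2=1 clk=0 s1=1
t10.Δ1 s3=0 s0=0 s2=1 clk=1 s1=1
t10.Δ2 s3=0 s0=1 s2=1 clk=1 s1=0
t10.Δ3 s3=1 s0=1 s2=1 clk=1 s1=0
t11.Δ0 s3=1 s0=1 s2=1 clk=1 s1=0
t11.Δ1 s3=1 s0=1 s2=1 clk=0 s1=0
t12.Δ0 s3=1 s0=1 s2=1 clk=0 s1=0
t12.Δ1 s3=1 s0=1 s2=1 clk=1 s1=0
t12.Δ2 s3=1 s0=0 s2=1 clk=1 s1=1
t12.Δ3 s3=0 s0=0 s2=1 clk=1 s1=1
t13.Δ0 s3=0 s0=0 s2=1 clk=1 s1=1
t13.Δ1 s3=0 s0=0 s2=1 clk=0 s1=1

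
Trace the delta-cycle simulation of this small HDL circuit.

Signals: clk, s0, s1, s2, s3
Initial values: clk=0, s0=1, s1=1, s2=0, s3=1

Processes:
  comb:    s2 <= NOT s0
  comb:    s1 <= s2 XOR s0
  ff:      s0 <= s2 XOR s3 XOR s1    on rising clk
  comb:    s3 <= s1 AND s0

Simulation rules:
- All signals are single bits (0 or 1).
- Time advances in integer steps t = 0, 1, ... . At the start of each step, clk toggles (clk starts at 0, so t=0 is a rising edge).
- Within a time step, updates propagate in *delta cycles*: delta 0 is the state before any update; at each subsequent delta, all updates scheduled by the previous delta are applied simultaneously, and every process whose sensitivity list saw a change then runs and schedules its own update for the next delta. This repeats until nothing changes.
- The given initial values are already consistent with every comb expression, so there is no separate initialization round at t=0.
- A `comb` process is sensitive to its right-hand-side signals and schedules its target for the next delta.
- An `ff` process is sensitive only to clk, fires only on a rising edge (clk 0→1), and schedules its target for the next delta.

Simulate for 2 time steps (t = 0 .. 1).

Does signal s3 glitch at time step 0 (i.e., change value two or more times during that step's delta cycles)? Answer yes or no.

no

t=0 Δ0: s2=0 s3=1 s0=1 clk=0 s1=1
  Δ1: clk:0→1
  Δ2: s0:1→0
  Δ3: s2:0→1, s3:1→0, s1:1→0
  Δ4: s1:0→1
  (4Δ to stable)
t=1 Δ0: s2=1 s3=0 s0=0 clk=1 s1=1
  Δ1: clk:1→0
  (1Δ to stable)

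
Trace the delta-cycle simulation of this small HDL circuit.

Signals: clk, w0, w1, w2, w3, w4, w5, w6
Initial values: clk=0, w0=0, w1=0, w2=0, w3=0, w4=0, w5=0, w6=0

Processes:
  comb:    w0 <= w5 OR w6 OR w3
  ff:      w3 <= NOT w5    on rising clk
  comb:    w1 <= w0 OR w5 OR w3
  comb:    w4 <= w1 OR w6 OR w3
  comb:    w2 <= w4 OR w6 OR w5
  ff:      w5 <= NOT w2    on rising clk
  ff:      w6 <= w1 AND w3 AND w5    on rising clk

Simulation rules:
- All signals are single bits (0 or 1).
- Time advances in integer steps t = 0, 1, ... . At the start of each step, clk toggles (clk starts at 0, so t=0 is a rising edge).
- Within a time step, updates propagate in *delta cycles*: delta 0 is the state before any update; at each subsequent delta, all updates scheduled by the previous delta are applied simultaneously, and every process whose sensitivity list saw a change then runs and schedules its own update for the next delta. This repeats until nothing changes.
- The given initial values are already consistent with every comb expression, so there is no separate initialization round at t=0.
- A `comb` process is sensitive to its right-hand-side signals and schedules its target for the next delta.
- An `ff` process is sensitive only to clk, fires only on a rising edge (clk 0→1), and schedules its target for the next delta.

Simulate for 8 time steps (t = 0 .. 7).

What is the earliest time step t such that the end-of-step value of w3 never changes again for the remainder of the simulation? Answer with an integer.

t=0 Δ0: w6=0 w4=0 w3=0 w5=0 w0=0 clk=0 w1=0 w2=0
  Δ1: clk:0→1
  Δ2: w3:0→1, w5:0→1
  Δ3: w4:0→1, w0:0→1, w1:0→1, w2:0→1
  (3Δ to stable)
t=1 Δ0: w6=0 w4=1 w3=1 w5=1 w0=1 clk=1 w1=1 w2=1
  Δ1: clk:1→0
  (1Δ to stable)
t=2 Δ0: w6=0 w4=1 w3=1 w5=1 w0=1 clk=0 w1=1 w2=1
  Δ1: clk:0→1
  Δ2: w6:0→1, w3:1→0, w5:1→0
  (2Δ to stable)
t=3 Δ0: w6=1 w4=1 w3=0 w5=0 w0=1 clk=1 w1=1 w2=1
  Δ1: clk:1→0
  (1Δ to stable)
t=4 Δ0: w6=1 w4=1 w3=0 w5=0 w0=1 clk=0 w1=1 w2=1
  Δ1: clk:0→1
  Δ2: w6:1→0, w3:0→1
  (2Δ to stable)
t=5 Δ0: w6=0 w4=1 w3=1 w5=0 w0=1 clk=1 w1=1 w2=1
  Δ1: clk:1→0
  (1Δ to stable)
t=6 Δ0: w6=0 w4=1 w3=1 w5=0 w0=1 clk=0 w1=1 w2=1
  Δ1: clk:0→1
  (1Δ to stable)
t=7 Δ0: w6=0 w4=1 w3=1 w5=0 w0=1 clk=1 w1=1 w2=1
  Δ1: clk:1→0
  (1Δ to stable)

4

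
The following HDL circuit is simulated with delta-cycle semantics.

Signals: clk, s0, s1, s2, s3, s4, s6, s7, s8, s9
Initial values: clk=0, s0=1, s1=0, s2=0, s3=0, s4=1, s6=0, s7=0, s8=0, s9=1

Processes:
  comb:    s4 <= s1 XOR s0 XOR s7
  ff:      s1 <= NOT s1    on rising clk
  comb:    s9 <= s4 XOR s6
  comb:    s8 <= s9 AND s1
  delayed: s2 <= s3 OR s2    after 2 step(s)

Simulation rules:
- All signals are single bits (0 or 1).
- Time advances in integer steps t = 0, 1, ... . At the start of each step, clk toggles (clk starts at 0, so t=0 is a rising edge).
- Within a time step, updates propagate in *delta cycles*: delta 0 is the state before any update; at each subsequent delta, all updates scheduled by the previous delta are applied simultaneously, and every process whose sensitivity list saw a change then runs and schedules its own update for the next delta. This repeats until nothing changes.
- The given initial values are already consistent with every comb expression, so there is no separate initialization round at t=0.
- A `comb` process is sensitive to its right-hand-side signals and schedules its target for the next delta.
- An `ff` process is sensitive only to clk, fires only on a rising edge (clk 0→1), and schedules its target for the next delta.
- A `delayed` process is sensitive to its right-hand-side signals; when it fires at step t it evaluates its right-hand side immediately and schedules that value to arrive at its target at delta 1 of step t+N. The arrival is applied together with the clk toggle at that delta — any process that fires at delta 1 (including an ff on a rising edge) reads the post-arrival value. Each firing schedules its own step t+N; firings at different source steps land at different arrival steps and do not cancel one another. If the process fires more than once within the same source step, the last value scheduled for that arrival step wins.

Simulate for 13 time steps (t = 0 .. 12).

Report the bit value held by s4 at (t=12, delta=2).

[bits: s4,s9,s0,s3,clk,s7,s8,s2,s6,s1]
t=0: Δ0=1110000000 Δ1=1110100000 Δ2=1110100001 Δ3=0110101001 Δ4=0010101001 Δ5=0010100001 | 5Δ
t=1: Δ0=0010100001 Δ1=0010000001 | 1Δ
t=2: Δ0=0010000001 Δ1=0010100001 Δ2=0010100000 Δ3=1010100000 Δ4=1110100000 | 4Δ
t=3: Δ0=1110100000 Δ1=1110000000 | 1Δ
t=4: Δ0=1110000000 Δ1=1110100000 Δ2=1110100001 Δ3=0110101001 Δ4=0010101001 Δ5=0010100001 | 5Δ
t=5: Δ0=0010100001 Δ1=0010000001 | 1Δ
t=6: Δ0=0010000001 Δ1=0010100001 Δ2=0010100000 Δ3=1010100000 Δ4=1110100000 | 4Δ
t=7: Δ0=1110100000 Δ1=1110000000 | 1Δ
t=8: Δ0=1110000000 Δ1=1110100000 Δ2=1110100001 Δ3=0110101001 Δ4=0010101001 Δ5=0010100001 | 5Δ
t=9: Δ0=0010100001 Δ1=0010000001 | 1Δ
t=10: Δ0=0010000001 Δ1=0010100001 Δ2=0010100000 Δ3=1010100000 Δ4=1110100000 | 4Δ
t=11: Δ0=1110100000 Δ1=1110000000 | 1Δ
t=12: Δ0=1110000000 Δ1=1110100000 Δ2=1110100001 Δ3=0110101001 Δ4=0010101001 Δ5=0010100001 | 5Δ

1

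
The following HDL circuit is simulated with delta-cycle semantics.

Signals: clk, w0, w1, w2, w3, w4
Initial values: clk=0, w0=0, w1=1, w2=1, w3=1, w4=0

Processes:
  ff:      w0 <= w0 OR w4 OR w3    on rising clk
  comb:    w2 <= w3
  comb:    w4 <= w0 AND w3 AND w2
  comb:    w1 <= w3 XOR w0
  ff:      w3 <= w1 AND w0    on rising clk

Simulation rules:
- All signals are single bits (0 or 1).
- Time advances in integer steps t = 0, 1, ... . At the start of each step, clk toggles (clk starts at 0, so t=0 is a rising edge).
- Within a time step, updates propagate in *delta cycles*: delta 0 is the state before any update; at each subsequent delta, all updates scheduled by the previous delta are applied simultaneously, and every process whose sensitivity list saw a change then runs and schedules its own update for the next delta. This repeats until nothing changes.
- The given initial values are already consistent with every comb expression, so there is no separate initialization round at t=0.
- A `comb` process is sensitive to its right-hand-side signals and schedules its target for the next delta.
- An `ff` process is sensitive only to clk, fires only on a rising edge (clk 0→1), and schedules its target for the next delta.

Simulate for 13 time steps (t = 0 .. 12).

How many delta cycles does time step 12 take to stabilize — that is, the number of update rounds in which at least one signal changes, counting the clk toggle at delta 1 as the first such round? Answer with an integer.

3

[bits: w3,clk,w4,w1,w2,w0]
t=0: Δ0=100110 Δ1=110110 Δ2=010111 Δ3=010101 | 3Δ
t=1: Δ0=010101 Δ1=000101 | 1Δ
t=2: Δ0=000101 Δ1=010101 Δ2=110101 Δ3=110011 Δ4=111011 | 4Δ
t=3: Δ0=111011 Δ1=101011 | 1Δ
t=4: Δ0=101011 Δ1=111011 Δ2=011011 Δ3=010101 | 3Δ
t=5: Δ0=010101 Δ1=000101 | 1Δ
t=6: Δ0=000101 Δ1=010101 Δ2=110101 Δ3=110011 Δ4=111011 | 4Δ
t=7: Δ0=111011 Δ1=101011 | 1Δ
t=8: Δ0=101011 Δ1=111011 Δ2=011011 Δ3=010101 | 3Δ
t=9: Δ0=010101 Δ1=000101 | 1Δ
t=10: Δ0=000101 Δ1=010101 Δ2=110101 Δ3=110011 Δ4=111011 | 4Δ
t=11: Δ0=111011 Δ1=101011 | 1Δ
t=12: Δ0=101011 Δ1=111011 Δ2=011011 Δ3=010101 | 3Δ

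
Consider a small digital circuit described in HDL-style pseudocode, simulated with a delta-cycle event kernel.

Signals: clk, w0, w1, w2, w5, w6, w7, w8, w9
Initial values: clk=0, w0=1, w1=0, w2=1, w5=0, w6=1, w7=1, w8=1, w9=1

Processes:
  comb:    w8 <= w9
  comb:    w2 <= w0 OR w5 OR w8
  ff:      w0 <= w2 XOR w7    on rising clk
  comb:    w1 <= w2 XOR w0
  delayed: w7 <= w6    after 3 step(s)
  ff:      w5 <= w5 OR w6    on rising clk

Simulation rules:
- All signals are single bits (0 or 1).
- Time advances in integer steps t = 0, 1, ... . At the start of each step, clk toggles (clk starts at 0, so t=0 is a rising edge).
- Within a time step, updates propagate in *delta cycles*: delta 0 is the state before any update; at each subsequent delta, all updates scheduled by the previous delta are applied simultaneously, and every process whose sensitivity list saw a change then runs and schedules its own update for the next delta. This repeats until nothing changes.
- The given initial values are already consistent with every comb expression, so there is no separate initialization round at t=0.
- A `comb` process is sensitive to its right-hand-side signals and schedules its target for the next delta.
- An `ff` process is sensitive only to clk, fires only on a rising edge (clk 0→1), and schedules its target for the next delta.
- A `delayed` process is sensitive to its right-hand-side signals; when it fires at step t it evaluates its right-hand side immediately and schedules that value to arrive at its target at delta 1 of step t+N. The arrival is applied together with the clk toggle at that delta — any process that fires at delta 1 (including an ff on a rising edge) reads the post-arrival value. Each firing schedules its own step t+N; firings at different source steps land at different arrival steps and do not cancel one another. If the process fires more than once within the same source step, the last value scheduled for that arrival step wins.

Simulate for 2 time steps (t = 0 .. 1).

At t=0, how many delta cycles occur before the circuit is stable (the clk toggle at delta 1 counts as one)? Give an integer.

[bits: clk,w7,w0,w5,w1,w9,w6,w8,w2]
t=0: Δ0=011001111 Δ1=111001111 Δ2=110101111 Δ3=110111111 | 3Δ
t=1: Δ0=110111111 Δ1=010111111 | 1Δ

3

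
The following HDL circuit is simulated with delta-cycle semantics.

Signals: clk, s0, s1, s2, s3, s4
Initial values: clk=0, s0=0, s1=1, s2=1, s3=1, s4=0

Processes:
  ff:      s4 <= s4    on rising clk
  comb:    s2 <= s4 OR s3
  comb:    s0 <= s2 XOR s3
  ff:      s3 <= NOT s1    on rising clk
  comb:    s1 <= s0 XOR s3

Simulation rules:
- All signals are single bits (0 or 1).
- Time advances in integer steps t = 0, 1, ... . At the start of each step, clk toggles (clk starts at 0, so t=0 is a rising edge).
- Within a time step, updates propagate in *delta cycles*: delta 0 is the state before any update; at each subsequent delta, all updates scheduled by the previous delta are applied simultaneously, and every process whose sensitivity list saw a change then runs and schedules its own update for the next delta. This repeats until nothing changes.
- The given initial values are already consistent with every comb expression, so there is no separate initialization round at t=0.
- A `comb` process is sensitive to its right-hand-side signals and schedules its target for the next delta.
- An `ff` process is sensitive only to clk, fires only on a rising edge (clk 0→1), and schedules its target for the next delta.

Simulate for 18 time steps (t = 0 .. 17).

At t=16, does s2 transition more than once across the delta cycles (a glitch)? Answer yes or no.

no

[bits: s0,s2,s4,s3,clk,s1]
t=0: Δ0=010101 Δ1=010111 Δ2=010011 Δ3=100010 Δ4=000011 Δ5=000010 | 5Δ
t=1: Δ0=000010 Δ1=000000 | 1Δ
t=2: Δ0=000000 Δ1=000010 Δ2=000110 Δ3=110111 Δ4=010110 Δ5=010111 | 5Δ
t=3: Δ0=010111 Δ1=010101 | 1Δ
t=4: Δ0=010101 Δ1=010111 Δ2=010011 Δ3=100010 Δ4=000011 Δ5=000010 | 5Δ
t=5: Δ0=000010 Δ1=000000 | 1Δ
t=6: Δ0=000000 Δ1=000010 Δ2=000110 Δ3=110111 Δ4=010110 Δ5=010111 | 5Δ
t=7: Δ0=010111 Δ1=010101 | 1Δ
t=8: Δ0=010101 Δ1=010111 Δ2=010011 Δ3=100010 Δ4=000011 Δ5=000010 | 5Δ
t=9: Δ0=000010 Δ1=000000 | 1Δ
t=10: Δ0=000000 Δ1=000010 Δ2=000110 Δ3=110111 Δ4=010110 Δ5=010111 | 5Δ
t=11: Δ0=010111 Δ1=010101 | 1Δ
t=12: Δ0=010101 Δ1=010111 Δ2=010011 Δ3=100010 Δ4=000011 Δ5=000010 | 5Δ
t=13: Δ0=000010 Δ1=000000 | 1Δ
t=14: Δ0=000000 Δ1=000010 Δ2=000110 Δ3=110111 Δ4=010110 Δ5=010111 | 5Δ
t=15: Δ0=010111 Δ1=010101 | 1Δ
t=16: Δ0=010101 Δ1=010111 Δ2=010011 Δ3=100010 Δ4=000011 Δ5=000010 | 5Δ
t=17: Δ0=000010 Δ1=000000 | 1Δ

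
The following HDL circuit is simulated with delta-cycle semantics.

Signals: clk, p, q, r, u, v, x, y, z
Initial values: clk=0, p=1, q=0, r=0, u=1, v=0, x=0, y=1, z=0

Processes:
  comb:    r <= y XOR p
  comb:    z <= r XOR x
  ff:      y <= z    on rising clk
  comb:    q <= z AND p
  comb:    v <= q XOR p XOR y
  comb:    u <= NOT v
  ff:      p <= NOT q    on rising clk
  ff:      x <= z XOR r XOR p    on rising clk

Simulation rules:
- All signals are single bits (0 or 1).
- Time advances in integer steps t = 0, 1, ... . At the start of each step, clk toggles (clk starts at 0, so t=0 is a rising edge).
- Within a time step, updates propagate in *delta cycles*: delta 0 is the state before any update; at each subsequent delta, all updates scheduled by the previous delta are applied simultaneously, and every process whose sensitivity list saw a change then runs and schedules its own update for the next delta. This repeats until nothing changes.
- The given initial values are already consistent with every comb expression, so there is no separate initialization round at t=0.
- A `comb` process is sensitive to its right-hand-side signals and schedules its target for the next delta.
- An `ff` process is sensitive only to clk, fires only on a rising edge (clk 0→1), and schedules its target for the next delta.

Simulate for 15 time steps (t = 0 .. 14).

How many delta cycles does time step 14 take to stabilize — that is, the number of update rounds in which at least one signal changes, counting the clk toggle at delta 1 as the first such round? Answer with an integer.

6

[bits: v,x,y,r,q,clk,u,p,z]
t=0: Δ0=001000110 Δ1=001001110 Δ2=010001110 Δ3=110101111 Δ4=110111010 Δ5=010101010 Δ6=110101110 Δ7=110101010 | 7Δ
t=1: Δ0=110101010 Δ1=110100010 | 1Δ
t=2: Δ0=110100010 Δ1=110101010 Δ2=100101010 Δ3=100101011 Δ4=100111011 Δ5=000111011 Δ6=000111111 | 6Δ
t=3: Δ0=000111111 Δ1=000110111 | 1Δ
t=4: Δ0=000110111 Δ1=000111111 Δ2=011111101 Δ3=011101100 Δ4=111101100 Δ5=111101000 | 5Δ
t=5: Δ0=111101000 Δ1=111100000 | 1Δ
t=6: Δ0=111100000 Δ1=111101000 Δ2=110101010 | 2Δ
t=7: Δ0=110101010 Δ1=110100010 | 1Δ
t=8: Δ0=110100010 Δ1=110101010 Δ2=100101010 Δ3=100101011 Δ4=100111011 Δ5=000111011 Δ6=000111111 | 6Δ
t=9: Δ0=000111111 Δ1=000110111 | 1Δ
t=10: Δ0=000110111 Δ1=000111111 Δ2=011111101 Δ3=011101100 Δ4=111101100 Δ5=111101000 | 5Δ
t=11: Δ0=111101000 Δ1=111100000 | 1Δ
t=12: Δ0=111100000 Δ1=111101000 Δ2=110101010 | 2Δ
t=13: Δ0=110101010 Δ1=110100010 | 1Δ
t=14: Δ0=110100010 Δ1=110101010 Δ2=100101010 Δ3=100101011 Δ4=100111011 Δ5=000111011 Δ6=000111111 | 6Δ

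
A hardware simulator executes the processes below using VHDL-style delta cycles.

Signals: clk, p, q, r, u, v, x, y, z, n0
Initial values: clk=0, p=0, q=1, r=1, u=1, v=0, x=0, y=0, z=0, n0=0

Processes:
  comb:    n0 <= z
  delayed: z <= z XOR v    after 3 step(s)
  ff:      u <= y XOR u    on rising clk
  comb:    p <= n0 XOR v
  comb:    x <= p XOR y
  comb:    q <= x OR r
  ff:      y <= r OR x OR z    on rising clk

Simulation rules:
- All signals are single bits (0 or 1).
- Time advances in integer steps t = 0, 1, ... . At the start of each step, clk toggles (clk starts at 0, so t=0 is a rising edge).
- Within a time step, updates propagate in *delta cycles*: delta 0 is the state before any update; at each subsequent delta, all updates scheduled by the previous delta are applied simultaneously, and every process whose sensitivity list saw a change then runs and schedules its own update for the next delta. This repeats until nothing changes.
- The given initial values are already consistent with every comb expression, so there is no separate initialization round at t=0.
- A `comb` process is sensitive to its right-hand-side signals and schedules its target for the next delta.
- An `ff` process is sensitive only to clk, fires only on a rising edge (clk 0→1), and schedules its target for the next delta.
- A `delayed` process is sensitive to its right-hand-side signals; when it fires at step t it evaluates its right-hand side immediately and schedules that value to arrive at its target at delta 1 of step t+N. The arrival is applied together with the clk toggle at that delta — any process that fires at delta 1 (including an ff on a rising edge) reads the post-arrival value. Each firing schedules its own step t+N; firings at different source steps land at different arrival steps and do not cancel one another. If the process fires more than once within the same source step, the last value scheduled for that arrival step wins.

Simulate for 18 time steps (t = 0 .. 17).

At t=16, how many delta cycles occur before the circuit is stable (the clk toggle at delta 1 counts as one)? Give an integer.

2

t=0 Δ0: p=0 r=1 clk=0 q=1 z=0 v=0 n0=0 y=0 u=1 x=0
  Δ1: clk:0→1
  Δ2: y:0→1
  Δ3: x:0→1
  (3Δ to stable)
t=1 Δ0: p=0 r=1 clk=1 q=1 z=0 v=0 n0=0 y=1 u=1 x=1
  Δ1: clk:1→0
  (1Δ to stable)
t=2 Δ0: p=0 r=1 clk=0 q=1 z=0 v=0 n0=0 y=1 u=1 x=1
  Δ1: clk:0→1
  Δ2: u:1→0
  (2Δ to stable)
t=3 Δ0: p=0 r=1 clk=1 q=1 z=0 v=0 n0=0 y=1 u=0 x=1
  Δ1: clk:1→0
  (1Δ to stable)
t=4 Δ0: p=0 r=1 clk=0 q=1 z=0 v=0 n0=0 y=1 u=0 x=1
  Δ1: clk:0→1
  Δ2: u:0→1
  (2Δ to stable)
t=5 Δ0: p=0 r=1 clk=1 q=1 z=0 v=0 n0=0 y=1 u=1 x=1
  Δ1: clk:1→0
  (1Δ to stable)
t=6 Δ0: p=0 r=1 clk=0 q=1 z=0 v=0 n0=0 y=1 u=1 x=1
  Δ1: clk:0→1
  Δ2: u:1→0
  (2Δ to stable)
t=7 Δ0: p=0 r=1 clk=1 q=1 z=0 v=0 n0=0 y=1 u=0 x=1
  Δ1: clk:1→0
  (1Δ to stable)
t=8 Δ0: p=0 r=1 clk=0 q=1 z=0 v=0 n0=0 y=1 u=0 x=1
  Δ1: clk:0→1
  Δ2: u:0→1
  (2Δ to stable)
t=9 Δ0: p=0 r=1 clk=1 q=1 z=0 v=0 n0=0 y=1 u=1 x=1
  Δ1: clk:1→0
  (1Δ to stable)
t=10 Δ0: p=0 r=1 clk=0 q=1 z=0 v=0 n0=0 y=1 u=1 x=1
  Δ1: clk:0→1
  Δ2: u:1→0
  (2Δ to stable)
t=11 Δ0: p=0 r=1 clk=1 q=1 z=0 v=0 n0=0 y=1 u=0 x=1
  Δ1: clk:1→0
  (1Δ to stable)
t=12 Δ0: p=0 r=1 clk=0 q=1 z=0 v=0 n0=0 y=1 u=0 x=1
  Δ1: clk:0→1
  Δ2: u:0→1
  (2Δ to stable)
t=13 Δ0: p=0 r=1 clk=1 q=1 z=0 v=0 n0=0 y=1 u=1 x=1
  Δ1: clk:1→0
  (1Δ to stable)
t=14 Δ0: p=0 r=1 clk=0 q=1 z=0 v=0 n0=0 y=1 u=1 x=1
  Δ1: clk:0→1
  Δ2: u:1→0
  (2Δ to stable)
t=15 Δ0: p=0 r=1 clk=1 q=1 z=0 v=0 n0=0 y=1 u=0 x=1
  Δ1: clk:1→0
  (1Δ to stable)
t=16 Δ0: p=0 r=1 clk=0 q=1 z=0 v=0 n0=0 y=1 u=0 x=1
  Δ1: clk:0→1
  Δ2: u:0→1
  (2Δ to stable)
t=17 Δ0: p=0 r=1 clk=1 q=1 z=0 v=0 n0=0 y=1 u=1 x=1
  Δ1: clk:1→0
  (1Δ to stable)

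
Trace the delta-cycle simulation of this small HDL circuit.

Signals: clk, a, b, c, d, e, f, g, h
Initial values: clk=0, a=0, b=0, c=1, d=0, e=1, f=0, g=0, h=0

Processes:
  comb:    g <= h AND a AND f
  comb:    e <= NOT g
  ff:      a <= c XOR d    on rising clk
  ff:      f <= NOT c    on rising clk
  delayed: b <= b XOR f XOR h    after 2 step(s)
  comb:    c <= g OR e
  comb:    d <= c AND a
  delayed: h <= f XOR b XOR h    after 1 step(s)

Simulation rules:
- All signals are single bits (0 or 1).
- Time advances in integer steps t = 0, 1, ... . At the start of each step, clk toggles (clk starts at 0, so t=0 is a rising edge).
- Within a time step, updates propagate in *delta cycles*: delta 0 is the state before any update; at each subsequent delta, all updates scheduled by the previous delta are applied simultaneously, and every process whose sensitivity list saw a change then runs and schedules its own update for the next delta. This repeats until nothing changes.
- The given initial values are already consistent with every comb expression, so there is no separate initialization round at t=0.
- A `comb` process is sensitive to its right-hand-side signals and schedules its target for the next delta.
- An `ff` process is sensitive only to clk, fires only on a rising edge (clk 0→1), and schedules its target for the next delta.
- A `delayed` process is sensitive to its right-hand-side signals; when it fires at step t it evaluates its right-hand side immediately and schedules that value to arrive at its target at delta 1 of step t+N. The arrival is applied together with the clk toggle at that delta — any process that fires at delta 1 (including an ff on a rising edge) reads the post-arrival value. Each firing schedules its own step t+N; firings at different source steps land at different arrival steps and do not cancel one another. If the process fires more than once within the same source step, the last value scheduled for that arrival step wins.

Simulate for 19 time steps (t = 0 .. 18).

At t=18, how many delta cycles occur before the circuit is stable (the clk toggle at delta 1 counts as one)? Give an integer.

3

t0.Δ0 b=0 e=1 c=1 f=0 h=0 g=0 a=0 d=0 clk=0
t0.Δ1 b=0 e=1 c=1 f=0 h=0 g=0 a=0 d=0 clk=1
t0.Δ2 b=0 e=1 c=1 f=0 h=0 g=0 a=1 d=0 clk=1
t0.Δ3 b=0 e=1 c=1 f=0 h=0 g=0 a=1 d=1 clk=1
t1.Δ0 b=0 e=1 c=1 f=0 h=0 g=0 a=1 d=1 clk=1
t1.Δ1 b=0 e=1 c=1 f=0 h=0 g=0 a=1 d=1 clk=0
t2.Δ0 b=0 e=1 c=1 f=0 h=0 g=0 a=1 d=1 clk=0
t2.Δ1 b=0 e=1 c=1 f=0 h=0 g=0 a=1 d=1 clk=1
t2.Δ2 b=0 e=1 c=1 f=0 h=0 g=0 a=0 d=1 clk=1
t2.Δ3 b=0 e=1 c=1 f=0 h=0 g=0 a=0 d=0 clk=1
t3.Δ0 b=0 e=1 c=1 f=0 h=0 g=0 a=0 d=0 clk=1
t3.Δ1 b=0 e=1 c=1 f=0 h=0 g=0 a=0 d=0 clk=0
t4.Δ0 b=0 e=1 c=1 f=0 h=0 g=0 a=0 d=0 clk=0
t4.Δ1 b=0 e=1 c=1 f=0 h=0 g=0 a=0 d=0 clk=1
t4.Δ2 b=0 e=1 c=1 f=0 h=0 g=0 a=1 d=0 clk=1
t4.Δ3 b=0 e=1 c=1 f=0 h=0 g=0 a=1 d=1 clk=1
t5.Δ0 b=0 e=1 c=1 f=0 h=0 g=0 a=1 d=1 clk=1
t5.Δ1 b=0 e=1 c=1 f=0 h=0 g=0 a=1 d=1 clk=0
t6.Δ0 b=0 e=1 c=1 f=0 h=0 g=0 a=1 d=1 clk=0
t6.Δ1 b=0 e=1 c=1 f=0 h=0 g=0 a=1 d=1 clk=1
t6.Δ2 b=0 e=1 c=1 f=0 h=0 g=0 a=0 d=1 clk=1
t6.Δ3 b=0 e=1 c=1 f=0 h=0 g=0 a=0 d=0 clk=1
t7.Δ0 b=0 e=1 c=1 f=0 h=0 g=0 a=0 d=0 clk=1
t7.Δ1 b=0 e=1 c=1 f=0 h=0 g=0 a=0 d=0 clk=0
t8.Δ0 b=0 e=1 c=1 f=0 h=0 g=0 a=0 d=0 clk=0
t8.Δ1 b=0 e=1 c=1 f=0 h=0 g=0 a=0 d=0 clk=1
t8.Δ2 b=0 e=1 c=1 f=0 h=0 g=0 a=1 d=0 clk=1
t8.Δ3 b=0 e=1 c=1 f=0 h=0 g=0 a=1 d=1 clk=1
t9.Δ0 b=0 e=1 c=1 f=0 h=0 g=0 a=1 d=1 clk=1
t9.Δ1 b=0 e=1 c=1 f=0 h=0 g=0 a=1 d=1 clk=0
t10.Δ0 b=0 e=1 c=1 f=0 h=0 g=0 a=1 d=1 clk=0
t10.Δ1 b=0 e=1 c=1 f=0 h=0 g=0 a=1 d=1 clk=1
t10.Δ2 b=0 e=1 c=1 f=0 h=0 g=0 a=0 d=1 clk=1
t10.Δ3 b=0 e=1 c=1 f=0 h=0 g=0 a=0 d=0 clk=1
t11.Δ0 b=0 e=1 c=1 f=0 h=0 g=0 a=0 d=0 clk=1
t11.Δ1 b=0 e=1 c=1 f=0 h=0 g=0 a=0 d=0 clk=0
t12.Δ0 b=0 e=1 c=1 f=0 h=0 g=0 a=0 d=0 clk=0
t12.Δ1 b=0 e=1 c=1 f=0 h=0 g=0 a=0 d=0 clk=1
t12.Δ2 b=0 e=1 c=1 f=0 h=0 g=0 a=1 d=0 clk=1
t12.Δ3 b=0 e=1 c=1 f=0 h=0 g=0 a=1 d=1 clk=1
t13.Δ0 b=0 e=1 c=1 f=0 h=0 g=0 a=1 d=1 clk=1
t13.Δ1 b=0 e=1 c=1 f=0 h=0 g=0 a=1 d=1 clk=0
t14.Δ0 b=0 e=1 c=1 f=0 h=0 g=0 a=1 d=1 clk=0
t14.Δ1 b=0 e=1 c=1 f=0 h=0 g=0 a=1 d=1 clk=1
t14.Δ2 b=0 e=1 c=1 f=0 h=0 g=0 a=0 d=1 clk=1
t14.Δ3 b=0 e=1 c=1 f=0 h=0 g=0 a=0 d=0 clk=1
t15.Δ0 b=0 e=1 c=1 f=0 h=0 g=0 a=0 d=0 clk=1
t15.Δ1 b=0 e=1 c=1 f=0 h=0 g=0 a=0 d=0 clk=0
t16.Δ0 b=0 e=1 c=1 f=0 h=0 g=0 a=0 d=0 clk=0
t16.Δ1 b=0 e=1 c=1 f=0 h=0 g=0 a=0 d=0 clk=1
t16.Δ2 b=0 e=1 c=1 f=0 h=0 g=0 a=1 d=0 clk=1
t16.Δ3 b=0 e=1 c=1 f=0 h=0 g=0 a=1 d=1 clk=1
t17.Δ0 b=0 e=1 c=1 f=0 h=0 g=0 a=1 d=1 clk=1
t17.Δ1 b=0 e=1 c=1 f=0 h=0 g=0 a=1 d=1 clk=0
t18.Δ0 b=0 e=1 c=1 f=0 h=0 g=0 a=1 d=1 clk=0
t18.Δ1 b=0 e=1 c=1 f=0 h=0 g=0 a=1 d=1 clk=1
t18.Δ2 b=0 e=1 c=1 f=0 h=0 g=0 a=0 d=1 clk=1
t18.Δ3 b=0 e=1 c=1 f=0 h=0 g=0 a=0 d=0 clk=1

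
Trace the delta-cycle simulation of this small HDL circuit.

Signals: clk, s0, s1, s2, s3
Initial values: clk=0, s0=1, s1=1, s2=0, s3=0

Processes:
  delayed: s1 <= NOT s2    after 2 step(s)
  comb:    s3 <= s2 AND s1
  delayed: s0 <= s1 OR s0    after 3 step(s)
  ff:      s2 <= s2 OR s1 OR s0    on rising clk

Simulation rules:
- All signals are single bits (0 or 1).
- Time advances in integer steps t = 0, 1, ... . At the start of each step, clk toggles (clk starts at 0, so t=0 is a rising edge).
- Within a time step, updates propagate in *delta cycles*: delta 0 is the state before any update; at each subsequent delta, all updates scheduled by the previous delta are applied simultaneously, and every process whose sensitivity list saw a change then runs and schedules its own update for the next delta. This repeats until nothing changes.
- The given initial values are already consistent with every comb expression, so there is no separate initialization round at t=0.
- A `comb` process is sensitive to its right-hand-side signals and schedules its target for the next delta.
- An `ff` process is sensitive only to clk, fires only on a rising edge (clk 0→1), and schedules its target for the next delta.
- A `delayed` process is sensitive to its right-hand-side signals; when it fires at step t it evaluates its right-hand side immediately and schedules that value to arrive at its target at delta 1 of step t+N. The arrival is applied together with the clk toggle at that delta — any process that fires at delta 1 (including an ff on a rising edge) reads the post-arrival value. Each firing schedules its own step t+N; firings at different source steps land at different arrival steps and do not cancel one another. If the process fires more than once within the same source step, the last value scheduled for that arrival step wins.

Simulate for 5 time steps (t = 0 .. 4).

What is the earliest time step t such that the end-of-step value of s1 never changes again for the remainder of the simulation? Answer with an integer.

t=0 Δ0: s0=1 s2=0 clk=0 s3=0 s1=1
  Δ1: clk:0→1
  Δ2: s2:0→1
  Δ3: s3:0→1
  (3Δ to stable)
t=1 Δ0: s0=1 s2=1 clk=1 s3=1 s1=1
  Δ1: clk:1→0
  (1Δ to stable)
t=2 Δ0: s0=1 s2=1 clk=0 s3=1 s1=1
  Δ1: clk:0→1, s1:1→0
  Δ2: s3:1→0
  (2Δ to stable)
t=3 Δ0: s0=1 s2=1 clk=1 s3=0 s1=0
  Δ1: clk:1→0
  (1Δ to stable)
t=4 Δ0: s0=1 s2=1 clk=0 s3=0 s1=0
  Δ1: clk:0→1
  (1Δ to stable)

2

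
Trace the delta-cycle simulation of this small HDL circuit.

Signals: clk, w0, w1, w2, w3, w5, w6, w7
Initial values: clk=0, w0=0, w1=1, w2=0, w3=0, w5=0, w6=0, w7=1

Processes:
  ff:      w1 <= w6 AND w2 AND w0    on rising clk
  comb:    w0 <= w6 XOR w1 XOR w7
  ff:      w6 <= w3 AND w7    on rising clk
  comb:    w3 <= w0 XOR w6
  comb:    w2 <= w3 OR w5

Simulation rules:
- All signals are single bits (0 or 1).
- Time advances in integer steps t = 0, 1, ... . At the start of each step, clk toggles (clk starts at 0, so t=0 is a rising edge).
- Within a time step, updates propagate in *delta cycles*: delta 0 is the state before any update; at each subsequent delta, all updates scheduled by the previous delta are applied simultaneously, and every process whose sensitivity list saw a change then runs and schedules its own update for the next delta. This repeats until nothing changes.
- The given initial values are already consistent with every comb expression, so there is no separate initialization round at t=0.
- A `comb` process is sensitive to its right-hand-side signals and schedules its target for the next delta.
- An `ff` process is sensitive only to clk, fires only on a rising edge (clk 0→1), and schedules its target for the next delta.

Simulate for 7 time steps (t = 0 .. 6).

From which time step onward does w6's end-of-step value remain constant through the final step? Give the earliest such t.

2

t=0 Δ0: clk=0 w1=1 w5=0 w3=0 w6=0 w0=0 w2=0 w7=1
  Δ1: clk:0→1
  Δ2: w1:1→0
  Δ3: w0:0→1
  Δ4: w3:0→1
  Δ5: w2:0→1
  (5Δ to stable)
t=1 Δ0: clk=1 w1=0 w5=0 w3=1 w6=0 w0=1 w2=1 w7=1
  Δ1: clk:1→0
  (1Δ to stable)
t=2 Δ0: clk=0 w1=0 w5=0 w3=1 w6=0 w0=1 w2=1 w7=1
  Δ1: clk:0→1
  Δ2: w6:0→1
  Δ3: w3:1→0, w0:1→0
  Δ4: w3:0→1, w2:1→0
  Δ5: w2:0→1
  (5Δ to stable)
t=3 Δ0: clk=1 w1=0 w5=0 w3=1 w6=1 w0=0 w2=1 w7=1
  Δ1: clk:1→0
  (1Δ to stable)
t=4 Δ0: clk=0 w1=0 w5=0 w3=1 w6=1 w0=0 w2=1 w7=1
  Δ1: clk:0→1
  (1Δ to stable)
t=5 Δ0: clk=1 w1=0 w5=0 w3=1 w6=1 w0=0 w2=1 w7=1
  Δ1: clk:1→0
  (1Δ to stable)
t=6 Δ0: clk=0 w1=0 w5=0 w3=1 w6=1 w0=0 w2=1 w7=1
  Δ1: clk:0→1
  (1Δ to stable)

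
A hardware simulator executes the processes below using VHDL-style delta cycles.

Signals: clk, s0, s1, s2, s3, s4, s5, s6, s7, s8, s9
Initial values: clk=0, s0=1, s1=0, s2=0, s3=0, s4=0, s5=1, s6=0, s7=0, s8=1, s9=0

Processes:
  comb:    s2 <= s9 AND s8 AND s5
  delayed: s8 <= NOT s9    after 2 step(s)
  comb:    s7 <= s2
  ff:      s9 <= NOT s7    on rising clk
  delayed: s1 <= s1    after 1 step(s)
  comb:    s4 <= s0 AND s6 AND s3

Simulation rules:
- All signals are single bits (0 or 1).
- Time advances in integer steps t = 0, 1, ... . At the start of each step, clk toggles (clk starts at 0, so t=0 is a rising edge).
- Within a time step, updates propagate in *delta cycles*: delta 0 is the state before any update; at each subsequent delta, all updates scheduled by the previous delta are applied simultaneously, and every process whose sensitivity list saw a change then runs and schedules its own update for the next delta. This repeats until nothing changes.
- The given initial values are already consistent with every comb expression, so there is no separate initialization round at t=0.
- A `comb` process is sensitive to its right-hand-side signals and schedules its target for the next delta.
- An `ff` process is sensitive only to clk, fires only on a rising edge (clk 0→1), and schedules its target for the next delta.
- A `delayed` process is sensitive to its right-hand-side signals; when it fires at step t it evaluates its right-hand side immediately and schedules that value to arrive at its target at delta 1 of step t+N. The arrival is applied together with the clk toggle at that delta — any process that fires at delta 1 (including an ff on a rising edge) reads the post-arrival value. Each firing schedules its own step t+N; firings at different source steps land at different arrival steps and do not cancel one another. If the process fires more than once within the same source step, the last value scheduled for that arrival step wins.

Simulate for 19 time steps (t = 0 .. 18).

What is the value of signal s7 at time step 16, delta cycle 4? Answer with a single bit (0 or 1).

1

[bits: s4,s5,clk,s1,s3,s2,s9,s0,s7,s8,s6]
t=0: Δ0=01000001010 Δ1=01100001010 Δ2=01100011010 Δ3=01100111010 Δ4=01100111110 | 4Δ
t=1: Δ0=01100111110 Δ1=01000111110 | 1Δ
t=2: Δ0=01000111110 Δ1=01100111100 Δ2=01100001100 Δ3=01100001000 | 3Δ
t=3: Δ0=01100001000 Δ1=01000001000 | 1Δ
t=4: Δ0=01000001000 Δ1=01100001010 Δ2=01100011010 Δ3=01100111010 Δ4=01100111110 | 4Δ
t=5: Δ0=01100111110 Δ1=01000111110 | 1Δ
t=6: Δ0=01000111110 Δ1=01100111100 Δ2=01100001100 Δ3=01100001000 | 3Δ
t=7: Δ0=01100001000 Δ1=01000001000 | 1Δ
t=8: Δ0=01000001000 Δ1=01100001010 Δ2=01100011010 Δ3=01100111010 Δ4=01100111110 | 4Δ
t=9: Δ0=01100111110 Δ1=01000111110 | 1Δ
t=10: Δ0=01000111110 Δ1=01100111100 Δ2=01100001100 Δ3=01100001000 | 3Δ
t=11: Δ0=01100001000 Δ1=01000001000 | 1Δ
t=12: Δ0=01000001000 Δ1=01100001010 Δ2=01100011010 Δ3=01100111010 Δ4=01100111110 | 4Δ
t=13: Δ0=01100111110 Δ1=01000111110 | 1Δ
t=14: Δ0=01000111110 Δ1=01100111100 Δ2=01100001100 Δ3=01100001000 | 3Δ
t=15: Δ0=01100001000 Δ1=01000001000 | 1Δ
t=16: Δ0=01000001000 Δ1=01100001010 Δ2=01100011010 Δ3=01100111010 Δ4=01100111110 | 4Δ
t=17: Δ0=01100111110 Δ1=01000111110 | 1Δ
t=18: Δ0=01000111110 Δ1=01100111100 Δ2=01100001100 Δ3=01100001000 | 3Δ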